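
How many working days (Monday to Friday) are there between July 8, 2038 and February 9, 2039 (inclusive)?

155

July 8, 2038 is a Thursday.
From July 8, 2038 to February 9, 2039 is 217 days inclusive.
217 = 7 × 31, so the span is exactly 31 full weeks.
Each full week contributes 5 weekdays (Mon–Fri): 31 × 5 = 155.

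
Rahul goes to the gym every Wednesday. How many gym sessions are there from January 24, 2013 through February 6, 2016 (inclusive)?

January 24, 2013 is a Thursday.
The range spans 1109 days (inclusive of both endpoints).
1109 = 7 × 158 + 3, so there are 158 full weeks plus 3 extra days.
Each full week contributes one Wednesday: 158 so far.
The 3 extra days are Thu, Fri, Sat — none qualify.
Total: 158 + 0 = 158.

158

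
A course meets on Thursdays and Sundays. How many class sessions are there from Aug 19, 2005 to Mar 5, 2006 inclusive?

57

Aug 19, 2005 is a Friday.
That's 199 days from start to end, counting both.
199 = 7 × 28 + 3, so there are 28 full weeks plus 3 extra days.
Each full week contributes 2 days from the set (Thu, Sun): 28 × 2 = 56.
The 3 extra days are Friday, Saturday, Sunday — 1 of them qualifies.
Total: 56 + 1 = 57.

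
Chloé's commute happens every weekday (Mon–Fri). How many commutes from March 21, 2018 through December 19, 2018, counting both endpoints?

196 weekdays

March 21, 2018 is a Wednesday.
That's 274 days from start to end, counting both.
274 = 7 × 39 + 1, so there are 39 full weeks plus 1 extra day.
Each full week contributes 5 weekdays (Mon–Fri): 39 × 5 = 195.
The 1 extra day is Wed — 1 of them qualifies.
Total: 195 + 1 = 196.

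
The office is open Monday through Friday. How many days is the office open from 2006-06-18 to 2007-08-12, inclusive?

2006-06-18 is a Sunday.
The range spans 421 days (inclusive of both endpoints).
421 = 7 × 60 + 1, so there are 60 full weeks plus 1 extra day.
Each full week contributes 5 weekdays (Mon–Fri): 60 × 5 = 300.
The 1 extra day is Sun — none qualify.
Total: 300 + 0 = 300.

300 weekdays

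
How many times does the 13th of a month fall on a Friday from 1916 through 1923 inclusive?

13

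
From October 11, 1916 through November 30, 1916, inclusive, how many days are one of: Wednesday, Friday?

15

October 11, 1916 is a Wednesday.
That's 51 days from start to end, counting both.
51 = 7 × 7 + 2, so there are 7 full weeks plus 2 extra days.
Each full week contributes 2 days from the set (Wed, Fri): 7 × 2 = 14.
The 2 extra days are Wednesday, Thursday — 1 of them qualifies.
Total: 14 + 1 = 15.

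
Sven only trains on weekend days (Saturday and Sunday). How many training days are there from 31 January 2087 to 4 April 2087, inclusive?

31 January 2087 is a Friday.
From 31 January 2087 to 4 April 2087 is 64 days inclusive.
64 = 7 × 9 + 1, so there are 9 full weeks plus 1 extra day.
Each full week contributes 2 weekend days (Sat, Sun): 9 × 2 = 18.
The 1 extra day is Fri — none qualify.
Total: 18 + 0 = 18.

18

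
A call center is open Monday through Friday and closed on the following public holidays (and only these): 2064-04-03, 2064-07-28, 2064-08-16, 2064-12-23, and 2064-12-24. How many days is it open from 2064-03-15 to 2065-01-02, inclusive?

2064-03-15 is a Saturday.
That's 294 days from start to end, counting both.
294 = 7 × 42, so the span is exactly 42 full weeks.
Each full week contributes 5 weekdays (Mon–Fri): 42 × 5 = 210.
Holidays: 2064-04-03 (Thu); 2064-07-28 (Mon); 2064-08-16 (Sat); 2064-12-23 (Tue); 2064-12-24 (Wed).
4 of the 5 holidays fall on weekdays; the rest are weekends and were already excluded.
Business days: 210 − 4 = 206.

206 working days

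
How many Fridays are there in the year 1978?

1 January 1978 is a Sunday.
The range spans 365 days (inclusive of both endpoints).
365 = 7 × 52 + 1, so there are 52 full weeks plus 1 extra day.
Each full week contributes one Friday: 52 so far.
The 1 extra day is Sunday — none qualify.
Total: 52 + 0 = 52.

52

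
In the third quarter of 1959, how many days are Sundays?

13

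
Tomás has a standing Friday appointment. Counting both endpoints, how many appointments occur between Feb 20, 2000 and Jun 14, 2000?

Feb 20, 2000 is a Sunday.
From Feb 20, 2000 to Jun 14, 2000 is 116 days inclusive.
116 = 7 × 16 + 4, so there are 16 full weeks plus 4 extra days.
Each full week contributes one Friday: 16 so far.
The 4 extra days are Sunday, Monday, Tuesday, Wednesday — none qualify.
Total: 16 + 0 = 16.

16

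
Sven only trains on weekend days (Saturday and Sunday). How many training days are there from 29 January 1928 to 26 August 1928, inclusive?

29 January 1928 is a Sunday.
The range spans 211 days (inclusive of both endpoints).
211 = 7 × 30 + 1, so there are 30 full weeks plus 1 extra day.
Each full week contributes 2 weekend days (Sat, Sun): 30 × 2 = 60.
The 1 extra day is Sun — 1 of them qualifies.
Total: 60 + 1 = 61.

61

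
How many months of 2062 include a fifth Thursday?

A month has five Thursdays exactly when Thursday falls within its first (length − 28) days.
Jan: 31 days, starts Sun → 5 of Sun, Mon, Tue
Feb: 28 days, starts Wed → 5 of (none)
Mar: 31 days, starts Wed → 5 of Wed, Thu, Fri ✓
Apr: 30 days, starts Sat → 5 of Sat, Sun
May: 31 days, starts Mon → 5 of Mon, Tue, Wed
Jun: 30 days, starts Thu → 5 of Thu, Fri ✓
Jul: 31 days, starts Sat → 5 of Sat, Sun, Mon
Aug: 31 days, starts Tue → 5 of Tue, Wed, Thu ✓
Sep: 30 days, starts Fri → 5 of Fri, Sat
Oct: 31 days, starts Sun → 5 of Sun, Mon, Tue
Nov: 30 days, starts Wed → 5 of Wed, Thu ✓
Dec: 31 days, starts Fri → 5 of Fri, Sat, Sun
Months with five Thursdays: Mar, Jun, Aug, Nov.

4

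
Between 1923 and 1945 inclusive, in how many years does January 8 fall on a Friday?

4

Day of week of January 8 in each year:
1923: Mon, 1924: Tue, 1925: Thu, 1926: Fri ✓, 1927: Sat, 1928: Sun, 1929: Tue, 1930: Wed, 1931: Thu, 1932: Fri ✓, 1933: Sun, 1934: Mon, 1935: Tue, 1936: Wed, 1937: Fri ✓, 1938: Sat, 1939: Sun, 1940: Mon, 1941: Wed, 1942: Thu, 1943: Fri ✓, 1944: Sat, 1945: Mon
Fridays: 1926, 1932, 1937, 1943.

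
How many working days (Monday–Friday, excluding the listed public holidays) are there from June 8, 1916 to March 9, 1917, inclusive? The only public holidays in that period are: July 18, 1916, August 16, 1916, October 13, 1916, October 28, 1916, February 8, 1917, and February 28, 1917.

192 working days

June 8, 1916 is a Thursday.
That's 275 days from start to end, counting both.
275 = 7 × 39 + 2, so there are 39 full weeks plus 2 extra days.
Each full week contributes 5 weekdays (Mon–Fri): 39 × 5 = 195.
The 2 extra days are Thu, Fri — 2 of them qualify.
Total: 195 + 2 = 197.
Holidays: July 18, 1916 (Tue); August 16, 1916 (Wed); October 13, 1916 (Fri); October 28, 1916 (Sat); February 8, 1917 (Thu); February 28, 1917 (Wed).
5 of the 6 holidays fall on weekdays; the rest are weekends and were already excluded.
Business days: 197 − 5 = 192.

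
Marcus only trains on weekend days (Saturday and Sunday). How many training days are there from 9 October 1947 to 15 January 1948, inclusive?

9 October 1947 is a Thursday.
From 9 October 1947 to 15 January 1948 is 99 days inclusive.
99 = 7 × 14 + 1, so there are 14 full weeks plus 1 extra day.
Each full week contributes 2 weekend days (Sat, Sun): 14 × 2 = 28.
The 1 extra day is Thursday — none qualify.
Total: 28 + 0 = 28.

28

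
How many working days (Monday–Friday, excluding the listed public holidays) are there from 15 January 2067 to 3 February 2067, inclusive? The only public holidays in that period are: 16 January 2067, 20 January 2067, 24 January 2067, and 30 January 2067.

12 working days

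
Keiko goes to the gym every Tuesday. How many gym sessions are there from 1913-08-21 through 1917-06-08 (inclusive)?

1913-08-21 is a Thursday.
The range spans 1388 days (inclusive of both endpoints).
1388 = 7 × 198 + 2, so there are 198 full weeks plus 2 extra days.
Each full week contributes one Tuesday: 198 so far.
The 2 extra days are Thu, Fri — none qualify.
Total: 198 + 0 = 198.

198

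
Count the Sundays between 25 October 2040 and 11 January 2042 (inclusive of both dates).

63 Sundays

25 October 2040 is a Thursday.
That's 444 days from start to end, counting both.
444 = 7 × 63 + 3, so there are 63 full weeks plus 3 extra days.
Each full week contributes one Sunday: 63 so far.
The 3 extra days are Thu, Fri, Sat — none qualify.
Total: 63 + 0 = 63.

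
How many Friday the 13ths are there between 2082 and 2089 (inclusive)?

Friday-the-13ths by year:
2082: Feb, Mar, Nov
2083: Aug
2084: Oct
2085: Apr, Jul
2086: Sep, Dec
2087: Jun
2088: Feb, Aug
2089: May

13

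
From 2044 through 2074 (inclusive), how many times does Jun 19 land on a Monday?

5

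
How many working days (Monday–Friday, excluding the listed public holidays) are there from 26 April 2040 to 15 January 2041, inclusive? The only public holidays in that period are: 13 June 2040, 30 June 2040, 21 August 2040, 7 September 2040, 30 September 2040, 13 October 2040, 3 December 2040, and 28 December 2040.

184 working days

26 April 2040 is a Thursday.
The range spans 265 days (inclusive of both endpoints).
265 = 7 × 37 + 6, so there are 37 full weeks plus 6 extra days.
Each full week contributes 5 weekdays (Mon–Fri): 37 × 5 = 185.
The 6 extra days are Thu, Fri, Sat, Sun, Mon, Tue — 4 of them qualify.
Total: 185 + 4 = 189.
Holidays: 13 June 2040 (Wed); 30 June 2040 (Sat); 21 August 2040 (Tue); 7 September 2040 (Fri); 30 September 2040 (Sun); 13 October 2040 (Sat); 3 December 2040 (Mon); 28 December 2040 (Fri).
5 of the 8 holidays fall on weekdays; the rest are weekends and were already excluded.
Business days: 189 − 5 = 184.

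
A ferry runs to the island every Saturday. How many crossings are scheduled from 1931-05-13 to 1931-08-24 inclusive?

15

1931-05-13 is a Wednesday.
The range spans 104 days (inclusive of both endpoints).
104 = 7 × 14 + 6, so there are 14 full weeks plus 6 extra days.
Each full week contributes one Saturday: 14 so far.
The 6 extra days are Wednesday, Thursday, Friday, Saturday, Sunday, Monday — 1 of them qualifies.
Total: 14 + 1 = 15.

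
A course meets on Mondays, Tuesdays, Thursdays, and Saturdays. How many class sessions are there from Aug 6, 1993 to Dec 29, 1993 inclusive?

Aug 6, 1993 is a Friday.
That's 146 days from start to end, counting both.
146 = 7 × 20 + 6, so there are 20 full weeks plus 6 extra days.
Each full week contributes 4 days from the set (Mon, Tue, Thu, Sat): 20 × 4 = 80.
The 6 extra days are Friday, Saturday, Sunday, Monday, Tuesday, Wednesday — 3 of them qualify.
Total: 80 + 3 = 83.

83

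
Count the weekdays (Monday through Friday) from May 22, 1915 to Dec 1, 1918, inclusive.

920

May 22, 1915 is a Saturday.
The range spans 1290 days (inclusive of both endpoints).
1290 = 7 × 184 + 2, so there are 184 full weeks plus 2 extra days.
Each full week contributes 5 weekdays (Mon–Fri): 184 × 5 = 920.
The 2 extra days are Saturday, Sunday — none qualify.
Total: 920 + 0 = 920.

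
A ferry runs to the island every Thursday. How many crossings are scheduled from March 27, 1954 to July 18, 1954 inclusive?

16 Thursdays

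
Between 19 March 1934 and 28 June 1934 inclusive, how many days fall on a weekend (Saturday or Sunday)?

19 March 1934 is a Monday.
That's 102 days from start to end, counting both.
102 = 7 × 14 + 4, so there are 14 full weeks plus 4 extra days.
Each full week contributes 2 weekend days (Sat, Sun): 14 × 2 = 28.
The 4 extra days are Monday, Tuesday, Wednesday, Thursday — none qualify.
Total: 28 + 0 = 28.

28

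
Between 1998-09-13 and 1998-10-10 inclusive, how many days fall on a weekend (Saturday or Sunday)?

8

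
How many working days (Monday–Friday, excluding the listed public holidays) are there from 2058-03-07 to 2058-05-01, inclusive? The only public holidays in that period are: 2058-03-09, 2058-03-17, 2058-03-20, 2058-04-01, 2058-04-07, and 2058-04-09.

2058-03-07 is a Thursday.
That's 56 days from start to end, counting both.
56 = 7 × 8, so the span is exactly 8 full weeks.
Each full week contributes 5 weekdays (Mon–Fri): 8 × 5 = 40.
Total: 40.
Holidays: 2058-03-09 (Sat); 2058-03-17 (Sun); 2058-03-20 (Wed); 2058-04-01 (Mon); 2058-04-07 (Sun); 2058-04-09 (Tue).
3 of the 6 holidays fall on weekdays; the rest are weekends and were already excluded.
Business days: 40 − 3 = 37.

37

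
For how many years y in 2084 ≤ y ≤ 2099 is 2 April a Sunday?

2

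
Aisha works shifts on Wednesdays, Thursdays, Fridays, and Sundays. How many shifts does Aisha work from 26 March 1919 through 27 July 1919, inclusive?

72

26 March 1919 is a Wednesday.
The range spans 124 days (inclusive of both endpoints).
124 = 7 × 17 + 5, so there are 17 full weeks plus 5 extra days.
Each full week contributes 4 days from the set (Wed, Thu, Fri, Sun): 17 × 4 = 68.
The 5 extra days are Wed, Thu, Fri, Sat, Sun — 4 of them qualify.
Total: 68 + 4 = 72.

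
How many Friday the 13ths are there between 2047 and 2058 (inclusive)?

20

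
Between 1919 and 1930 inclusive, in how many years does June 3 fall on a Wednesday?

1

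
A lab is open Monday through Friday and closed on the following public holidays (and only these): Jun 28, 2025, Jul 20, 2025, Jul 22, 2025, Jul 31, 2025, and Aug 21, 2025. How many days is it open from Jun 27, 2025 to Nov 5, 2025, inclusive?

91 working days

Jun 27, 2025 is a Friday.
That's 132 days from start to end, counting both.
132 = 7 × 18 + 6, so there are 18 full weeks plus 6 extra days.
Each full week contributes 5 weekdays (Mon–Fri): 18 × 5 = 90.
The 6 extra days are Fri, Sat, Sun, Mon, Tue, Wed — 4 of them qualify.
Total: 90 + 4 = 94.
Holidays: Jun 28, 2025 (Sat); Jul 20, 2025 (Sun); Jul 22, 2025 (Tue); Jul 31, 2025 (Thu); Aug 21, 2025 (Thu).
3 of the 5 holidays fall on weekdays; the rest are weekends and were already excluded.
Business days: 94 − 3 = 91.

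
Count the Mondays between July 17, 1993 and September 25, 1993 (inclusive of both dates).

10 Mondays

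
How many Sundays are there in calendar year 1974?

1 January 1974 is a Tuesday.
From 1 January 1974 to 31 December 1974 is 365 days inclusive.
365 = 7 × 52 + 1, so there are 52 full weeks plus 1 extra day.
Each full week contributes one Sunday: 52 so far.
The 1 extra day is Tuesday — none qualify.
Total: 52 + 0 = 52.

52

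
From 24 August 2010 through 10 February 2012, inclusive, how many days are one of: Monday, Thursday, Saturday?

24 August 2010 is a Tuesday.
That's 536 days from start to end, counting both.
536 = 7 × 76 + 4, so there are 76 full weeks plus 4 extra days.
Each full week contributes 3 days from the set (Mon, Thu, Sat): 76 × 3 = 228.
The 4 extra days are Tue, Wed, Thu, Fri — 1 of them qualifies.
Total: 228 + 1 = 229.

229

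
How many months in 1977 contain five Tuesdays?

A month has five Tuesdays exactly when Tuesday falls within its first (length − 28) days.
Jan: 31 days, starts Sat → 5 of Sat, Sun, Mon
Feb: 28 days, starts Tue → 5 of (none)
Mar: 31 days, starts Tue → 5 of Tue, Wed, Thu ✓
Apr: 30 days, starts Fri → 5 of Fri, Sat
May: 31 days, starts Sun → 5 of Sun, Mon, Tue ✓
Jun: 30 days, starts Wed → 5 of Wed, Thu
Jul: 31 days, starts Fri → 5 of Fri, Sat, Sun
Aug: 31 days, starts Mon → 5 of Mon, Tue, Wed ✓
Sep: 30 days, starts Thu → 5 of Thu, Fri
Oct: 31 days, starts Sat → 5 of Sat, Sun, Mon
Nov: 30 days, starts Tue → 5 of Tue, Wed ✓
Dec: 31 days, starts Thu → 5 of Thu, Fri, Sat
Months with five Tuesdays: Mar, May, Aug, Nov.

4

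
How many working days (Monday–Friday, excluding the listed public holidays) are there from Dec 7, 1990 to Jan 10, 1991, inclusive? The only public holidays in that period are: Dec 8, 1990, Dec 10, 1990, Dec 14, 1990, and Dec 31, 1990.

22

Dec 7, 1990 is a Friday.
The range spans 35 days (inclusive of both endpoints).
35 = 7 × 5, so the span is exactly 5 full weeks.
Each full week contributes 5 weekdays (Mon–Fri): 5 × 5 = 25.
Total: 25.
Holidays: Dec 8, 1990 (Sat); Dec 10, 1990 (Mon); Dec 14, 1990 (Fri); Dec 31, 1990 (Mon).
3 of the 4 holidays fall on weekdays; the rest are weekends and were already excluded.
Business days: 25 − 3 = 22.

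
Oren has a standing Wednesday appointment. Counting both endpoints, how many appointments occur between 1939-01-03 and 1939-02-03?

1939-01-03 is a Tuesday.
The range spans 32 days (inclusive of both endpoints).
32 = 7 × 4 + 4, so there are 4 full weeks plus 4 extra days.
Each full week contributes one Wednesday: 4 so far.
The 4 extra days are Tue, Wed, Thu, Fri — 1 of them qualifies.
Total: 4 + 1 = 5.

5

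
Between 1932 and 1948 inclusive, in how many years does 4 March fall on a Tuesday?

2

Day of week of March 4 in each year:
1932: Fri, 1933: Sat, 1934: Sun, 1935: Mon, 1936: Wed, 1937: Thu, 1938: Fri, 1939: Sat, 1940: Mon, 1941: Tue ✓, 1942: Wed, 1943: Thu, 1944: Sat, 1945: Sun, 1946: Mon, 1947: Tue ✓, 1948: Thu
Tuesdays: 1941, 1947.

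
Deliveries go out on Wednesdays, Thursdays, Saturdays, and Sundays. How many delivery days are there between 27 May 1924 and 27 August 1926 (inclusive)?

470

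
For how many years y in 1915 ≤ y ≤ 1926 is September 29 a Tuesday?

1

Day of week of September 29 in each year:
1915: Wed, 1916: Fri, 1917: Sat, 1918: Sun, 1919: Mon, 1920: Wed, 1921: Thu, 1922: Fri, 1923: Sat, 1924: Mon, 1925: Tue ✓, 1926: Wed
Tuesdays: 1925.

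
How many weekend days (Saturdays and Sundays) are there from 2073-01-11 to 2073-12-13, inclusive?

2073-01-11 is a Wednesday.
That's 337 days from start to end, counting both.
337 = 7 × 48 + 1, so there are 48 full weeks plus 1 extra day.
Each full week contributes 2 weekend days (Sat, Sun): 48 × 2 = 96.
The 1 extra day is Wednesday — none qualify.
Total: 96 + 0 = 96.

96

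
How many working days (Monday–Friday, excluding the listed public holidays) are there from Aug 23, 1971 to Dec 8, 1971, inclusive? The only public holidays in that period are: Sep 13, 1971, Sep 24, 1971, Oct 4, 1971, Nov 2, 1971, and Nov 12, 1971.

73 working days

Aug 23, 1971 is a Monday.
From Aug 23, 1971 to Dec 8, 1971 is 108 days inclusive.
108 = 7 × 15 + 3, so there are 15 full weeks plus 3 extra days.
Each full week contributes 5 weekdays (Mon–Fri): 15 × 5 = 75.
The 3 extra days are Mon, Tue, Wed — 3 of them qualify.
Total: 75 + 3 = 78.
Holidays: Sep 13, 1971 (Mon); Sep 24, 1971 (Fri); Oct 4, 1971 (Mon); Nov 2, 1971 (Tue); Nov 12, 1971 (Fri).
All 5 holidays fall on weekdays, so subtract 5.
Business days: 78 − 5 = 73.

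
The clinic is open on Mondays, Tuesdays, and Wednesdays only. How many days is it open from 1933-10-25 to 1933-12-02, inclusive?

16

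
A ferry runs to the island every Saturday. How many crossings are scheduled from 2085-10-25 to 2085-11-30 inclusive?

2085-10-25 is a Thursday.
That's 37 days from start to end, counting both.
37 = 7 × 5 + 2, so there are 5 full weeks plus 2 extra days.
Each full week contributes one Saturday: 5 so far.
The 2 extra days are Thu, Fri — none qualify.
Total: 5 + 0 = 5.

5 Saturdays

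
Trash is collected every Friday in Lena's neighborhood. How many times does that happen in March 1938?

1938-03-01 is a Tuesday.
The range spans 31 days (inclusive of both endpoints).
31 = 7 × 4 + 3, so there are 4 full weeks plus 3 extra days.
Each full week contributes one Friday: 4 so far.
The 3 extra days are Tue, Wed, Thu — none qualify.
Total: 4 + 0 = 4.

4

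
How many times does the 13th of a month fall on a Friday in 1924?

1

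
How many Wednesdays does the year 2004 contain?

52

January 1, 2004 is a Thursday.
From January 1, 2004 to December 31, 2004 is 366 days inclusive.
366 = 7 × 52 + 2, so there are 52 full weeks plus 2 extra days.
Each full week contributes one Wednesday: 52 so far.
The 2 extra days are Thu, Fri — none qualify.
Total: 52 + 0 = 52.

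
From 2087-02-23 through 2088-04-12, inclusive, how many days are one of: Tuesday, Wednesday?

2087-02-23 is a Sunday.
From 2087-02-23 to 2088-04-12 is 415 days inclusive.
415 = 7 × 59 + 2, so there are 59 full weeks plus 2 extra days.
Each full week contributes 2 days from the set (Tue, Wed): 59 × 2 = 118.
The 2 extra days are Sunday, Monday — none qualify.
Total: 118 + 0 = 118.

118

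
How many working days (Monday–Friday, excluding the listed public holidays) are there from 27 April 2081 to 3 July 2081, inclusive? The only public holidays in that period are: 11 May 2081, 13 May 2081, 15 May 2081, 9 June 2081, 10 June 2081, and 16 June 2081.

27 April 2081 is a Sunday.
From 27 April 2081 to 3 July 2081 is 68 days inclusive.
68 = 7 × 9 + 5, so there are 9 full weeks plus 5 extra days.
Each full week contributes 5 weekdays (Mon–Fri): 9 × 5 = 45.
The 5 extra days are Sun, Mon, Tue, Wed, Thu — 4 of them qualify.
Total: 45 + 4 = 49.
Holidays: 11 May 2081 (Sun); 13 May 2081 (Tue); 15 May 2081 (Thu); 9 June 2081 (Mon); 10 June 2081 (Tue); 16 June 2081 (Mon).
5 of the 6 holidays fall on weekdays; the rest are weekends and were already excluded.
Business days: 49 − 5 = 44.

44 working days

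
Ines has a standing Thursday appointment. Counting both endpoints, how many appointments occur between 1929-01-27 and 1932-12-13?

1929-01-27 is a Sunday.
From 1929-01-27 to 1932-12-13 is 1417 days inclusive.
1417 = 7 × 202 + 3, so there are 202 full weeks plus 3 extra days.
Each full week contributes one Thursday: 202 so far.
The 3 extra days are Sun, Mon, Tue — none qualify.
Total: 202 + 0 = 202.

202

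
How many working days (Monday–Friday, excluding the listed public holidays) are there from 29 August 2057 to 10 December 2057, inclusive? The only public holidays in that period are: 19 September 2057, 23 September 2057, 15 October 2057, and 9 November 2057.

71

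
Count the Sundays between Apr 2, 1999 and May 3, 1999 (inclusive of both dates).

5 Sundays

Apr 2, 1999 is a Friday.
The range spans 32 days (inclusive of both endpoints).
32 = 7 × 4 + 4, so there are 4 full weeks plus 4 extra days.
Each full week contributes one Sunday: 4 so far.
The 4 extra days are Fri, Sat, Sun, Mon — 1 of them qualifies.
Total: 4 + 1 = 5.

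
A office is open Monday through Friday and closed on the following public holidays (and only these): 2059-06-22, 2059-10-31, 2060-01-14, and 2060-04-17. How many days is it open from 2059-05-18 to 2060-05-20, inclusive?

262

2059-05-18 is a Sunday.
The range spans 369 days (inclusive of both endpoints).
369 = 7 × 52 + 5, so there are 52 full weeks plus 5 extra days.
Each full week contributes 5 weekdays (Mon–Fri): 52 × 5 = 260.
The 5 extra days are Sun, Mon, Tue, Wed, Thu — 4 of them qualify.
Total: 260 + 4 = 264.
Holidays: 2059-06-22 (Sun); 2059-10-31 (Fri); 2060-01-14 (Wed); 2060-04-17 (Sat).
2 of the 4 holidays fall on weekdays; the rest are weekends and were already excluded.
Business days: 264 − 2 = 262.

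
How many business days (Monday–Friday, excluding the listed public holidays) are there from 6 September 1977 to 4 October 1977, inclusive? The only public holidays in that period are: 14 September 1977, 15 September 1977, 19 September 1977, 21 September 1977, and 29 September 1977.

16 business days

6 September 1977 is a Tuesday.
From 6 September 1977 to 4 October 1977 is 29 days inclusive.
29 = 7 × 4 + 1, so there are 4 full weeks plus 1 extra day.
Each full week contributes 5 weekdays (Mon–Fri): 4 × 5 = 20.
The 1 extra day is Tue — 1 of them qualifies.
Total: 20 + 1 = 21.
Holidays: 14 September 1977 (Wed); 15 September 1977 (Thu); 19 September 1977 (Mon); 21 September 1977 (Wed); 29 September 1977 (Thu).
All 5 holidays fall on weekdays, so subtract 5.
Business days: 21 − 5 = 16.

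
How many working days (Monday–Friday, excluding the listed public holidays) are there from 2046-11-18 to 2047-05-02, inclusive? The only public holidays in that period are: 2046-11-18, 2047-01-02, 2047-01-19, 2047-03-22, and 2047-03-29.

2046-11-18 is a Sunday.
That's 166 days from start to end, counting both.
166 = 7 × 23 + 5, so there are 23 full weeks plus 5 extra days.
Each full week contributes 5 weekdays (Mon–Fri): 23 × 5 = 115.
The 5 extra days are Sun, Mon, Tue, Wed, Thu — 4 of them qualify.
Total: 115 + 4 = 119.
Holidays: 2046-11-18 (Sun); 2047-01-02 (Wed); 2047-01-19 (Sat); 2047-03-22 (Fri); 2047-03-29 (Fri).
3 of the 5 holidays fall on weekdays; the rest are weekends and were already excluded.
Business days: 119 − 3 = 116.

116 working days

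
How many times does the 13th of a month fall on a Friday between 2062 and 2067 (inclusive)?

Friday-the-13ths by year:
2062: Jan, Oct
2063: Apr, Jul
2064: Jun
2065: Feb, Mar, Nov
2066: Aug
2067: May

10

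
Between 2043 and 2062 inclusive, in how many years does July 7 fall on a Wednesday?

3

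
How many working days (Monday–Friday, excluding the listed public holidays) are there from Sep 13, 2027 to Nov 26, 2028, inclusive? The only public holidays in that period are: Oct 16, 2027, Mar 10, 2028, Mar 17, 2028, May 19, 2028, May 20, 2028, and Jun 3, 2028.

312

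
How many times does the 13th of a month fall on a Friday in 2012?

The 13th falls on a Friday when the month's 13th has weekday Fri.
Jan 13 is Fri ✓; Feb 13 is Mon; Mar 13 is Tue; Apr 13 is Fri ✓; May 13 is Sun; Jun 13 is Wed; Jul 13 is Fri ✓; Aug 13 is Mon; Sep 13 is Thu; Oct 13 is Sat; Nov 13 is Tue; Dec 13 is Thu.
Friday the 13ths: Jan, Apr, Jul.

3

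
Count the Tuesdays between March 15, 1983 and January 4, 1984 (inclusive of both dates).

43

March 15, 1983 is a Tuesday.
The range spans 296 days (inclusive of both endpoints).
296 = 7 × 42 + 2, so there are 42 full weeks plus 2 extra days.
Each full week contributes one Tuesday: 42 so far.
The 2 extra days are Tuesday, Wednesday — 1 of them qualifies.
Total: 42 + 1 = 43.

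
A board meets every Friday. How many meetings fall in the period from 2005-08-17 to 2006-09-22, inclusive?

2005-08-17 is a Wednesday.
That's 402 days from start to end, counting both.
402 = 7 × 57 + 3, so there are 57 full weeks plus 3 extra days.
Each full week contributes one Friday: 57 so far.
The 3 extra days are Wednesday, Thursday, Friday — 1 of them qualifies.
Total: 57 + 1 = 58.

58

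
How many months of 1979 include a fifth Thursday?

4

A month has five Thursdays exactly when Thursday falls within its first (length − 28) days.
Jan: 31 days, starts Mon → 5 of Mon, Tue, Wed
Feb: 28 days, starts Thu → 5 of (none)
Mar: 31 days, starts Thu → 5 of Thu, Fri, Sat ✓
Apr: 30 days, starts Sun → 5 of Sun, Mon
May: 31 days, starts Tue → 5 of Tue, Wed, Thu ✓
Jun: 30 days, starts Fri → 5 of Fri, Sat
Jul: 31 days, starts Sun → 5 of Sun, Mon, Tue
Aug: 31 days, starts Wed → 5 of Wed, Thu, Fri ✓
Sep: 30 days, starts Sat → 5 of Sat, Sun
Oct: 31 days, starts Mon → 5 of Mon, Tue, Wed
Nov: 30 days, starts Thu → 5 of Thu, Fri ✓
Dec: 31 days, starts Sat → 5 of Sat, Sun, Mon
Months with five Thursdays: Mar, May, Aug, Nov.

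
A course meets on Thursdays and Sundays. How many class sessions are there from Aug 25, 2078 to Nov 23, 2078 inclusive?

26

Aug 25, 2078 is a Thursday.
That's 91 days from start to end, counting both.
91 = 7 × 13, so the span is exactly 13 full weeks.
Each full week contributes 2 days from the set (Thu, Sun): 13 × 2 = 26.
Total: 26.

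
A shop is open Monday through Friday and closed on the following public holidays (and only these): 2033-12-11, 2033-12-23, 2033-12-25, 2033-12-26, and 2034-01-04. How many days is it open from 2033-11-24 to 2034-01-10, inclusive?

31 business days

2033-11-24 is a Thursday.
The range spans 48 days (inclusive of both endpoints).
48 = 7 × 6 + 6, so there are 6 full weeks plus 6 extra days.
Each full week contributes 5 weekdays (Mon–Fri): 6 × 5 = 30.
The 6 extra days are Thu, Fri, Sat, Sun, Mon, Tue — 4 of them qualify.
Total: 30 + 4 = 34.
Holidays: 2033-12-11 (Sun); 2033-12-23 (Fri); 2033-12-25 (Sun); 2033-12-26 (Mon); 2034-01-04 (Wed).
3 of the 5 holidays fall on weekdays; the rest are weekends and were already excluded.
Business days: 34 − 3 = 31.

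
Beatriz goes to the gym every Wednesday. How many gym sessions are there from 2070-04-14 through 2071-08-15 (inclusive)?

2070-04-14 is a Monday.
The range spans 489 days (inclusive of both endpoints).
489 = 7 × 69 + 6, so there are 69 full weeks plus 6 extra days.
Each full week contributes one Wednesday: 69 so far.
The 6 extra days are Mon, Tue, Wed, Thu, Fri, Sat — 1 of them qualifies.
Total: 69 + 1 = 70.

70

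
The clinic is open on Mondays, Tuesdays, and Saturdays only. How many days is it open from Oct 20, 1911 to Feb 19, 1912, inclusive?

53

Oct 20, 1911 is a Friday.
From Oct 20, 1911 to Feb 19, 1912 is 123 days inclusive.
123 = 7 × 17 + 4, so there are 17 full weeks plus 4 extra days.
Each full week contributes 3 days from the set (Mon, Tue, Sat): 17 × 3 = 51.
The 4 extra days are Fri, Sat, Sun, Mon — 2 of them qualify.
Total: 51 + 2 = 53.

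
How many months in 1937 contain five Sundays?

A month has five Sundays exactly when Sunday falls within its first (length − 28) days.
Jan: 31 days, starts Fri → 5 of Fri, Sat, Sun ✓
Feb: 28 days, starts Mon → 5 of (none)
Mar: 31 days, starts Mon → 5 of Mon, Tue, Wed
Apr: 30 days, starts Thu → 5 of Thu, Fri
May: 31 days, starts Sat → 5 of Sat, Sun, Mon ✓
Jun: 30 days, starts Tue → 5 of Tue, Wed
Jul: 31 days, starts Thu → 5 of Thu, Fri, Sat
Aug: 31 days, starts Sun → 5 of Sun, Mon, Tue ✓
Sep: 30 days, starts Wed → 5 of Wed, Thu
Oct: 31 days, starts Fri → 5 of Fri, Sat, Sun ✓
Nov: 30 days, starts Mon → 5 of Mon, Tue
Dec: 31 days, starts Wed → 5 of Wed, Thu, Fri
Months with five Sundays: Jan, May, Aug, Oct.

4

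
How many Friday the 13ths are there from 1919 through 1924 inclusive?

9

Friday-the-13ths by year:
1919: Jun
1920: Feb, Aug
1921: May
1922: Jan, Oct
1923: Apr, Jul
1924: Jun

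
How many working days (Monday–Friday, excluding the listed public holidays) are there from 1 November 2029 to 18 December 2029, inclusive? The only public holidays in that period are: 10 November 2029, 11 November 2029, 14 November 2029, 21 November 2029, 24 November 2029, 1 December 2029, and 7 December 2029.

31

1 November 2029 is a Thursday.
The range spans 48 days (inclusive of both endpoints).
48 = 7 × 6 + 6, so there are 6 full weeks plus 6 extra days.
Each full week contributes 5 weekdays (Mon–Fri): 6 × 5 = 30.
The 6 extra days are Thursday, Friday, Saturday, Sunday, Monday, Tuesday — 4 of them qualify.
Total: 30 + 4 = 34.
Holidays: 10 November 2029 (Sat); 11 November 2029 (Sun); 14 November 2029 (Wed); 21 November 2029 (Wed); 24 November 2029 (Sat); 1 December 2029 (Sat); 7 December 2029 (Fri).
3 of the 7 holidays fall on weekdays; the rest are weekends and were already excluded.
Business days: 34 − 3 = 31.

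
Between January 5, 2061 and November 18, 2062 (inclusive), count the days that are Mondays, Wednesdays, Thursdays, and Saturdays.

391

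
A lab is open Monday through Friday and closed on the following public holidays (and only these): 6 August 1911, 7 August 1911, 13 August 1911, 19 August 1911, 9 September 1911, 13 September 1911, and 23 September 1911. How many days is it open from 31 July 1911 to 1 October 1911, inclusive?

31 July 1911 is a Monday.
From 31 July 1911 to 1 October 1911 is 63 days inclusive.
63 = 7 × 9, so the span is exactly 9 full weeks.
Each full week contributes 5 weekdays (Mon–Fri): 9 × 5 = 45.
Total: 45.
Holidays: 6 August 1911 (Sun); 7 August 1911 (Mon); 13 August 1911 (Sun); 19 August 1911 (Sat); 9 September 1911 (Sat); 13 September 1911 (Wed); 23 September 1911 (Sat).
2 of the 7 holidays fall on weekdays; the rest are weekends and were already excluded.
Business days: 45 − 2 = 43.

43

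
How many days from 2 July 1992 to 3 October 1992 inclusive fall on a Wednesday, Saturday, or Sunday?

2 July 1992 is a Thursday.
From 2 July 1992 to 3 October 1992 is 94 days inclusive.
94 = 7 × 13 + 3, so there are 13 full weeks plus 3 extra days.
Each full week contributes 3 days from the set (Wed, Sat, Sun): 13 × 3 = 39.
The 3 extra days are Thu, Fri, Sat — 1 of them qualifies.
Total: 39 + 1 = 40.

40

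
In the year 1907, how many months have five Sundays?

A month has five Sundays exactly when Sunday falls within its first (length − 28) days.
Jan: 31 days, starts Tue → 5 of Tue, Wed, Thu
Feb: 28 days, starts Fri → 5 of (none)
Mar: 31 days, starts Fri → 5 of Fri, Sat, Sun ✓
Apr: 30 days, starts Mon → 5 of Mon, Tue
May: 31 days, starts Wed → 5 of Wed, Thu, Fri
Jun: 30 days, starts Sat → 5 of Sat, Sun ✓
Jul: 31 days, starts Mon → 5 of Mon, Tue, Wed
Aug: 31 days, starts Thu → 5 of Thu, Fri, Sat
Sep: 30 days, starts Sun → 5 of Sun, Mon ✓
Oct: 31 days, starts Tue → 5 of Tue, Wed, Thu
Nov: 30 days, starts Fri → 5 of Fri, Sat
Dec: 31 days, starts Sun → 5 of Sun, Mon, Tue ✓
Months with five Sundays: Mar, Jun, Sep, Dec.

4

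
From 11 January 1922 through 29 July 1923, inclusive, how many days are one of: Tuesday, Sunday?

161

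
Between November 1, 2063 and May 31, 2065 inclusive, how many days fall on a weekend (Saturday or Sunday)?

166

November 1, 2063 is a Thursday.
That's 578 days from start to end, counting both.
578 = 7 × 82 + 4, so there are 82 full weeks plus 4 extra days.
Each full week contributes 2 weekend days (Sat, Sun): 82 × 2 = 164.
The 4 extra days are Thu, Fri, Sat, Sun — 2 of them qualify.
Total: 164 + 2 = 166.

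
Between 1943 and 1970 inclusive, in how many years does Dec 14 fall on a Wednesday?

4

Day of week of December 14 in each year:
1943: Tue, 1944: Thu, 1945: Fri, 1946: Sat, 1947: Sun, 1948: Tue, 1949: Wed ✓, 1950: Thu, 1951: Fri, 1952: Sun, 1953: Mon, 1954: Tue, 1955: Wed ✓, 1956: Fri, 1957: Sat, 1958: Sun, 1959: Mon, 1960: Wed ✓, 1961: Thu, 1962: Fri, 1963: Sat, 1964: Mon, 1965: Tue, 1966: Wed ✓, 1967: Thu, 1968: Sat, 1969: Sun, 1970: Mon
Wednesdays: 1949, 1955, 1960, 1966.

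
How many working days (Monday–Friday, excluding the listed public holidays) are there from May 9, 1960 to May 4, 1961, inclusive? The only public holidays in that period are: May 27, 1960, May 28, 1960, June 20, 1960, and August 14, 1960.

May 9, 1960 is a Monday.
That's 361 days from start to end, counting both.
361 = 7 × 51 + 4, so there are 51 full weeks plus 4 extra days.
Each full week contributes 5 weekdays (Mon–Fri): 51 × 5 = 255.
The 4 extra days are Monday, Tuesday, Wednesday, Thursday — 4 of them qualify.
Total: 255 + 4 = 259.
Holidays: May 27, 1960 (Fri); May 28, 1960 (Sat); June 20, 1960 (Mon); August 14, 1960 (Sun).
2 of the 4 holidays fall on weekdays; the rest are weekends and were already excluded.
Business days: 259 − 2 = 257.

257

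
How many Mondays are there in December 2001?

December 1, 2001 is a Saturday.
The range spans 31 days (inclusive of both endpoints).
31 = 7 × 4 + 3, so there are 4 full weeks plus 3 extra days.
Each full week contributes one Monday: 4 so far.
The 3 extra days are Sat, Sun, Mon — 1 of them qualifies.
Total: 4 + 1 = 5.

5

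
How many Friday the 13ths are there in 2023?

The 13th falls on a Friday when the month's 13th has weekday Fri.
Jan 13 is Fri ✓; Feb 13 is Mon; Mar 13 is Mon; Apr 13 is Thu; May 13 is Sat; Jun 13 is Tue; Jul 13 is Thu; Aug 13 is Sun; Sep 13 is Wed; Oct 13 is Fri ✓; Nov 13 is Mon; Dec 13 is Wed.
Friday the 13ths: Jan, Oct.

2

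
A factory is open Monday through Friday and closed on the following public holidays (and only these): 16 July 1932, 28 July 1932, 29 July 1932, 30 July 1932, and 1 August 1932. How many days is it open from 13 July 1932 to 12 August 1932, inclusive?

13 July 1932 is a Wednesday.
The range spans 31 days (inclusive of both endpoints).
31 = 7 × 4 + 3, so there are 4 full weeks plus 3 extra days.
Each full week contributes 5 weekdays (Mon–Fri): 4 × 5 = 20.
The 3 extra days are Wed, Thu, Fri — 3 of them qualify.
Total: 20 + 3 = 23.
Holidays: 16 July 1932 (Sat); 28 July 1932 (Thu); 29 July 1932 (Fri); 30 July 1932 (Sat); 1 August 1932 (Mon).
3 of the 5 holidays fall on weekdays; the rest are weekends and were already excluded.
Business days: 23 − 3 = 20.

20 working days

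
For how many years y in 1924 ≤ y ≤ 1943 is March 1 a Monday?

Day of week of March 1 in each year:
1924: Sat, 1925: Sun, 1926: Mon ✓, 1927: Tue, 1928: Thu, 1929: Fri, 1930: Sat, 1931: Sun, 1932: Tue, 1933: Wed, 1934: Thu, 1935: Fri, 1936: Sun, 1937: Mon ✓, 1938: Tue, 1939: Wed, 1940: Fri, 1941: Sat, 1942: Sun, 1943: Mon ✓
Mondays: 1926, 1937, 1943.

3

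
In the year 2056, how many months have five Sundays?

5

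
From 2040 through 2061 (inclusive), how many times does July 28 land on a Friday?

3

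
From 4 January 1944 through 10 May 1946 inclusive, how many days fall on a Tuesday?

123

4 January 1944 is a Tuesday.
From 4 January 1944 to 10 May 1946 is 858 days inclusive.
858 = 7 × 122 + 4, so there are 122 full weeks plus 4 extra days.
Each full week contributes one Tuesday: 122 so far.
The 4 extra days are Tue, Wed, Thu, Fri — 1 of them qualifies.
Total: 122 + 1 = 123.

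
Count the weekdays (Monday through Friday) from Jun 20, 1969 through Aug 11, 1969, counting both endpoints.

37

Jun 20, 1969 is a Friday.
From Jun 20, 1969 to Aug 11, 1969 is 53 days inclusive.
53 = 7 × 7 + 4, so there are 7 full weeks plus 4 extra days.
Each full week contributes 5 weekdays (Mon–Fri): 7 × 5 = 35.
The 4 extra days are Fri, Sat, Sun, Mon — 2 of them qualify.
Total: 35 + 2 = 37.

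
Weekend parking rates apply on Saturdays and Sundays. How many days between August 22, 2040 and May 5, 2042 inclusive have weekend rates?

178

August 22, 2040 is a Wednesday.
The range spans 622 days (inclusive of both endpoints).
622 = 7 × 88 + 6, so there are 88 full weeks plus 6 extra days.
Each full week contributes 2 weekend days (Sat, Sun): 88 × 2 = 176.
The 6 extra days are Wednesday, Thursday, Friday, Saturday, Sunday, Monday — 2 of them qualify.
Total: 176 + 2 = 178.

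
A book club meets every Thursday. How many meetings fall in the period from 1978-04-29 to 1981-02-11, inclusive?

145

1978-04-29 is a Saturday.
That's 1020 days from start to end, counting both.
1020 = 7 × 145 + 5, so there are 145 full weeks plus 5 extra days.
Each full week contributes one Thursday: 145 so far.
The 5 extra days are Saturday, Sunday, Monday, Tuesday, Wednesday — none qualify.
Total: 145 + 0 = 145.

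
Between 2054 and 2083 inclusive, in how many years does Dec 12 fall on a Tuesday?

4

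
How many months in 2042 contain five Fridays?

A month has five Fridays exactly when Friday falls within its first (length − 28) days.
Jan: 31 days, starts Wed → 5 of Wed, Thu, Fri ✓
Feb: 28 days, starts Sat → 5 of (none)
Mar: 31 days, starts Sat → 5 of Sat, Sun, Mon
Apr: 30 days, starts Tue → 5 of Tue, Wed
May: 31 days, starts Thu → 5 of Thu, Fri, Sat ✓
Jun: 30 days, starts Sun → 5 of Sun, Mon
Jul: 31 days, starts Tue → 5 of Tue, Wed, Thu
Aug: 31 days, starts Fri → 5 of Fri, Sat, Sun ✓
Sep: 30 days, starts Mon → 5 of Mon, Tue
Oct: 31 days, starts Wed → 5 of Wed, Thu, Fri ✓
Nov: 30 days, starts Sat → 5 of Sat, Sun
Dec: 31 days, starts Mon → 5 of Mon, Tue, Wed
Months with five Fridays: Jan, May, Aug, Oct.

4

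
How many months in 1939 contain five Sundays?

5

A month has five Sundays exactly when Sunday falls within its first (length − 28) days.
Jan: 31 days, starts Sun → 5 of Sun, Mon, Tue ✓
Feb: 28 days, starts Wed → 5 of (none)
Mar: 31 days, starts Wed → 5 of Wed, Thu, Fri
Apr: 30 days, starts Sat → 5 of Sat, Sun ✓
May: 31 days, starts Mon → 5 of Mon, Tue, Wed
Jun: 30 days, starts Thu → 5 of Thu, Fri
Jul: 31 days, starts Sat → 5 of Sat, Sun, Mon ✓
Aug: 31 days, starts Tue → 5 of Tue, Wed, Thu
Sep: 30 days, starts Fri → 5 of Fri, Sat
Oct: 31 days, starts Sun → 5 of Sun, Mon, Tue ✓
Nov: 30 days, starts Wed → 5 of Wed, Thu
Dec: 31 days, starts Fri → 5 of Fri, Sat, Sun ✓
Months with five Sundays: Jan, Apr, Jul, Oct, Dec.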